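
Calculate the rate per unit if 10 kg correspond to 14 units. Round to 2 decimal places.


Total kg = 10
Number of units = 14
Unit rate = 10 / 14
= 0.71 kg per unit

0.71


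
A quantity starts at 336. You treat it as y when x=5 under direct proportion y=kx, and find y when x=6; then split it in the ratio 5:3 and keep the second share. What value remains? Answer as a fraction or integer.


Start with 336.
Step 1: Direct prop: k = (336)/5; new y = k*6 = 336*6/5 = 2016/5
Step 2: Split 5:3, second share = 2016/5 * 3/8 = 756/5
Final result = 756/5

756/5


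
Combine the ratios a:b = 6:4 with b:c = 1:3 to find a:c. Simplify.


Given a:b = 6:4 and b:c = 1:3
Make b consistent. Multiply first ratio by 1: a:b = 6:4
Multiply second ratio by 4: b:c = 4:12
Now b = 4 in both, so a:b:c = 6:4:12
Therefore a:c = 6:12
Simplify by GCD: a:c = 1:2

1:2


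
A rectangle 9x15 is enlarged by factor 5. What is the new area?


Original dimensions: 9 x 15
Enlargement factor = 5
New width = 9 * 5 = 45
New height = 15 * 5 = 75
New area = 45 * 75 = 3375

3375


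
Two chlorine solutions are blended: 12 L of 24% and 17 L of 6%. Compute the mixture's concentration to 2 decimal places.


Solute in mixture 1 = 24% of 12 L = 12*24/100 = 72/25 L
Solute in mixture 2 = 6% of 17 L = 17*6/100 = 51/50 L
Total solute = 72/25 + 51/50 = 39/10 L
Total volume = 12 + 17 = 29 L
Final concentration = 39/10/29 * 100 = 13.45%

13.45


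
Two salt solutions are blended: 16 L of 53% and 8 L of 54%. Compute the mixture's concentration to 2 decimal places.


Solute in mixture 1 = 53% of 16 L = 16*53/100 = 212/25 L
Solute in mixture 2 = 54% of 8 L = 8*54/100 = 108/25 L
Total solute = 212/25 + 108/25 = 64/5 L
Total volume = 16 + 8 = 24 L
Final concentration = 64/5/24 * 100 = 53.33%

53.33


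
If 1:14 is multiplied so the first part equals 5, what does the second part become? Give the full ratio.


Original ratio: 1:14
First term target: 5
Scale factor = 5 / 1 = 5
Multiply second term: 14 * 5 = 70
Equivalent ratio = 5:70

5:70


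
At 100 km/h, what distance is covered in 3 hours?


Using distance = speed * time
Speed = 100 km/h
Time = 3 hours
Distance = 100 * 3
= 300 km

300


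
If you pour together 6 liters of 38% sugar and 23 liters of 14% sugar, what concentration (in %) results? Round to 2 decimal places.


Solute in mixture 1 = 38% of 6 L = 6*38/100 = 57/25 L
Solute in mixture 2 = 14% of 23 L = 23*14/100 = 161/50 L
Total solute = 57/25 + 161/50 = 11/2 L
Total volume = 6 + 23 = 29 L
Final concentration = 11/2/29 * 100 = 18.97%

18.97


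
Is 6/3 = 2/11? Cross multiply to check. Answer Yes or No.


Cross multiply to check 6/3 = 2/11
Left cross product: 6 * 11 = 66
Right cross product: 3 * 2 = 6
66 != 6
Not equal, so proportions differ => No

No


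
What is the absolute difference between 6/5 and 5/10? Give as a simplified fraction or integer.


Simplify: 6/5 = 6/5 and 5/10 = 1/2
Find common denominator: LCD = 10
Convert: 12/10 and 5/10
Difference = |12 - 5|/10 = 7/10
Simplified = 7/10

7/10


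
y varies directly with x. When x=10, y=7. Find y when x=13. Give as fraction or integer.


Direct proportion: y = kx
Find k: k = 7/10 = 7/10
Compute y at x=13: y = 7/10 * 13
y = 91/10

91/10


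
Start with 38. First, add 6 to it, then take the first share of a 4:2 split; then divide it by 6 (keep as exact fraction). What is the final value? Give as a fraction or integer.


Start with 38.
Step 1: Add 6: 38+6=44; split 4:2 first = 44*4/6 = 88/3
Step 2: Divide by 6: 88/3 / 6 = 44/9
Final result = 44/9

44/9


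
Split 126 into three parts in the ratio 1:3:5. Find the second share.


Ratio = 1:3:5
Total parts = 1 + 3 + 5 = 9
Value per part = 126 / 9 = 14
First share = 1 * 14 = 14
Middle share = 3 * 14 = 42
Third share = 5 * 14 = 70

42


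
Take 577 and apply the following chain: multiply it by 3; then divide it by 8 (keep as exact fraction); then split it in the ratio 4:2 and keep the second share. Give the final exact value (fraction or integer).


Start with 577.
Step 1: Multiply by 3: 577 * 3 = 1731
Step 2: Divide by 8: 1731 / 8 = 1731/8
Step 3: Split 4:2, second share = 1731/8 * 2/6 = 577/8
Final result = 577/8

577/8


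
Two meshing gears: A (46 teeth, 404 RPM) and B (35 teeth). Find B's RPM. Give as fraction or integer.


Gear ratio: teeth_A * RPM_A = teeth_B * RPM_B
46 * 404 = 35 * RPM_B
18584 = 35 * RPM_B
RPM_B = 18584 / 35
RPM_B = 18584/35

18584/35


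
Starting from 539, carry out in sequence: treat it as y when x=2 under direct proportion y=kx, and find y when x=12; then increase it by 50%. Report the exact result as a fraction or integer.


Start with 539.
Step 1: Direct prop: k = (539)/2; new y = k*12 = 539*12/2 = 3234
Step 2: Increase by 50%: 3234 * 150/100 = 4851
Final result = 4851

4851


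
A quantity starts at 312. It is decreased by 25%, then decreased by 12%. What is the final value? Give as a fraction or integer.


Start: 312
Step 1: decrease by 25% => multiply by 75/100
  312 * 75/100 = 234
Step 2: decrease by 12% => multiply by 88/100
  234 * 88/100 = 5148/25
Final value = 5148/25

5148/25


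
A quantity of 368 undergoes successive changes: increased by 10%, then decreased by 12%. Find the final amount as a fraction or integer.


Start: 368
Step 1: increase by 10% => multiply by 110/100
  368 * 110/100 = 2024/5
Step 2: decrease by 12% => multiply by 88/100
  2024/5 * 88/100 = 44528/125
Final value = 44528/125

44528/125


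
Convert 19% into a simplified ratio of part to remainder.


Part = 19%, Remainder = 81%
Ratio = 19:81
GCD(19, 81) = 1
Simplify: 19:81 = 19:81

19:81


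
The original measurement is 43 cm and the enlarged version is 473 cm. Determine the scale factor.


Original length = 43 cm
Scaled length = 473 cm
Scale factor = 473 / 43
= 11

11


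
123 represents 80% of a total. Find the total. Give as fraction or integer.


Given: 123 is 80% of the whole
Set up: 123 = 80/100 * whole
whole = 123 * 100 / 80
whole = 12300 / 80
whole = 615/4

615/4


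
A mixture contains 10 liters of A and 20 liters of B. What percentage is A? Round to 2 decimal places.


Volume of A = 10 L
Volume of B = 20 L
Total volume = 10 + 20 = 30 L
Percentage of A = (10/30) * 100
= 33.33%

33.33


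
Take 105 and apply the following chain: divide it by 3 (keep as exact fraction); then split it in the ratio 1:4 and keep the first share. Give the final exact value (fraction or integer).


Start with 105.
Step 1: Divide by 3: 105 / 3 = 35
Step 2: Split 1:4, first share = 35 * 1/5 = 7
Final result = 7

7


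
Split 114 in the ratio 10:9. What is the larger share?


Total parts = 10 + 9 = 19
Value per part = 114 / 19 = 6
First share = 10 * 6 = 60
Second share = 9 * 6 = 54
Larger share = 60

60


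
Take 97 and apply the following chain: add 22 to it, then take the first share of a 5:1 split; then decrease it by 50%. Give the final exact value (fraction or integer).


Start with 97.
Step 1: Add 22: 97+22=119; split 5:1 first = 119*5/6 = 595/6
Step 2: Decrease by 50%: 595/6 * 50/100 = 595/12
Final result = 595/12

595/12


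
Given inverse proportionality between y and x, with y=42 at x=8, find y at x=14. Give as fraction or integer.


Inverse proportion: y = k/x
Find k: k = 8 * 42 = 336
Compute y at x=14: y = 336/14
y = 24

24


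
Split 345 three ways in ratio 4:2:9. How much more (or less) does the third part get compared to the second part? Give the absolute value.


Total parts = 4 + 2 + 9 = 15
Value per part = 345 / 15 = 23
Shares: 4*23=92, 2*23=46, 9*23=207
Third share = 207, second share = 46
Difference = |207 - 46| = 161

161


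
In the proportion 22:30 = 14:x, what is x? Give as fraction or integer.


Setting up: 22/30 = 14/x
Cross multiply: 22 * x = 30 * 14
22x = 420
x = 420/22
x = 210/11

210/11


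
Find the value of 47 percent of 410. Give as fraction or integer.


Compute 47% of 410
Convert percentage: 47% = 47/100
Multiply: 410 * 47/100
= 19270/100
= 1927/10

1927/10


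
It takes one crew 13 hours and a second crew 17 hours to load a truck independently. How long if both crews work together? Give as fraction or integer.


Rate of A = 1/13 job per hour
Rate of B = 1/17 job per hour
Combined rate = 1/13 + 1/17
Find common denominator: (17 + 13)/(13*17) = 30/221
Combined rate = 30/221 job per hour
Time together = 1 / (30/221) = 221/30 hours

221/30


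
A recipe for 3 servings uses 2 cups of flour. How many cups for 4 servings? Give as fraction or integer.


Original: 2 cups for 3 servings
Target servings = 4
Scaling factor = 4/3
New amount = 2 * 4/3
= 8/3
= 8/3 cups

8/3


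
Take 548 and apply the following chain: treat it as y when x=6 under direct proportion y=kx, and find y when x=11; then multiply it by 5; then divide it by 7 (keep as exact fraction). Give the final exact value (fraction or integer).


Start with 548.
Step 1: Direct prop: k = (548)/6; new y = k*11 = 548*11/6 = 3014/3
Step 2: Multiply by 5: 3014/3 * 5 = 15070/3
Step 3: Divide by 7: 15070/3 / 7 = 15070/21
Final result = 15070/21

15070/21


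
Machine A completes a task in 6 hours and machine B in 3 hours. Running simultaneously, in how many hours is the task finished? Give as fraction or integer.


Rate of A = 1/6 job per hour
Rate of B = 1/3 job per hour
Combined rate = 1/6 + 1/3
Find common denominator: (3 + 6)/(6*3) = 9/18
Combined rate = 1/2 job per hour
Time together = 1 / (1/2) = 2 hours

2


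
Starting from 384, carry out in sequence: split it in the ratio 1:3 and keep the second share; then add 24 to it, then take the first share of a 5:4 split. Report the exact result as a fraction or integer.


Start with 384.
Step 1: Split 1:3, second share = 384 * 3/4 = 288
Step 2: Add 24: 288+24=312; split 5:4 first = 312*5/9 = 520/3
Final result = 520/3

520/3


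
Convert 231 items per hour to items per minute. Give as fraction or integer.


Converting from per hour to per minute
Rate = 231 items per hour
Divide by 60: 231/60
= 77/20 items per minute

77/20


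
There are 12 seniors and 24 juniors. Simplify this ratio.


Find GCD(12, 24)
GCD = 12
Divide both by 12: 12/12 = 1, 24/12 = 2
Simplified ratio = 1:2

1:2


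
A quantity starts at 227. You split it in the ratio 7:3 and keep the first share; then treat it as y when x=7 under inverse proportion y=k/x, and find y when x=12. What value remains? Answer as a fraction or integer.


Start with 227.
Step 1: Split 7:3, first share = 227 * 7/10 = 1589/10
Step 2: Inverse prop: k = (1589/10)*7; new y = k/12 = 1589/10*7/12 = 11123/120
Final result = 11123/120

11123/120


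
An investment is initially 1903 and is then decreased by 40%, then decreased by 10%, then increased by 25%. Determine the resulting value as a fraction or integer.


Start: 1903
Step 1: decrease by 40% => multiply by 60/100
  1903 * 60/100 = 5709/5
Step 2: decrease by 10% => multiply by 90/100
  5709/5 * 90/100 = 51381/50
Step 3: increase by 25% => multiply by 125/100
  51381/50 * 125/100 = 51381/40
Final value = 51381/40

51381/40


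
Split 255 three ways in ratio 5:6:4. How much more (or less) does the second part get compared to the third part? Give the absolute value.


Total parts = 5 + 6 + 4 = 15
Value per part = 255 / 15 = 17
Shares: 5*17=85, 6*17=102, 4*17=68
Second share = 102, third share = 68
Difference = |102 - 68| = 34

34


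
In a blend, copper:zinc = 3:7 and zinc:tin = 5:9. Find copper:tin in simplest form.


Given a:b = 3:7 and b:c = 5:9
Make b consistent. Multiply first ratio by 5: a:b = 15:35
Multiply second ratio by 7: b:c = 35:63
Now b = 35 in both, so a:b:c = 15:35:63
Therefore a:c = 15:63
Simplify by GCD: a:c = 5:21

5:21


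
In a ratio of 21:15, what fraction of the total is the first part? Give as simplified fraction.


Total parts = 21 + 15 = 36
First part fraction = 21/36
Simplify: 21/36 = 7/12

7/12


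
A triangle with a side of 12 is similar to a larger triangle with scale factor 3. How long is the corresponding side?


Similar triangles have proportional sides
Scale factor = 3
Smaller side = 12
Corresponding larger side = 12 * 3
= 36

36


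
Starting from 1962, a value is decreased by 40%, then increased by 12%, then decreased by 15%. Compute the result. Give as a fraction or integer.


Start: 1962
Step 1: decrease by 40% => multiply by 60/100
  1962 * 60/100 = 5886/5
Step 2: increase by 12% => multiply by 112/100
  5886/5 * 112/100 = 164808/125
Step 3: decrease by 15% => multiply by 85/100
  164808/125 * 85/100 = 700434/625
Final value = 700434/625

700434/625


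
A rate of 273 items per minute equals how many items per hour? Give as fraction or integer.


Converting from per minute to per hour
Rate = 273 items per minute
Multiply by 60: 273 * 60
= 16380 items per hour

16380


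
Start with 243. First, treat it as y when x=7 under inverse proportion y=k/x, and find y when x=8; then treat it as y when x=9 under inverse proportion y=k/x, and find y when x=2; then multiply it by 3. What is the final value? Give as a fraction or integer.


Start with 243.
Step 1: Inverse prop: k = (243)*7; new y = k/8 = 243*7/8 = 1701/8
Step 2: Inverse prop: k = (1701/8)*9; new y = k/2 = 1701/8*9/2 = 15309/16
Step 3: Multiply by 3: 15309/16 * 3 = 45927/16
Final result = 45927/16

45927/16


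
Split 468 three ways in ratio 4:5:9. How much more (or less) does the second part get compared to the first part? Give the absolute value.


Total parts = 4 + 5 + 9 = 18
Value per part = 468 / 18 = 26
Shares: 4*26=104, 5*26=130, 9*26=234
Second share = 130, first share = 104
Difference = |130 - 104| = 26

26


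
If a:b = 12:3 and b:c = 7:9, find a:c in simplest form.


Given a:b = 12:3 and b:c = 7:9
Make b consistent. Multiply first ratio by 7: a:b = 84:21
Multiply second ratio by 3: b:c = 21:27
Now b = 21 in both, so a:b:c = 84:21:27
Therefore a:c = 84:27
Simplify by GCD: a:c = 28:9

28:9


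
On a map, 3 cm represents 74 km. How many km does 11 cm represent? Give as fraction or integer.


Map scale: 3 cm = 74 km
Measured distance on map = 11 cm
Set up proportion: 11 * 74 / 3
= 814 / 3
= 814/3 km

814/3


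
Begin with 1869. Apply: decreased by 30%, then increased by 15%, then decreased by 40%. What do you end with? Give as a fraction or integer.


Start: 1869
Step 1: decrease by 30% => multiply by 70/100
  1869 * 70/100 = 13083/10
Step 2: increase by 15% => multiply by 115/100
  13083/10 * 115/100 = 300909/200
Step 3: decrease by 40% => multiply by 60/100
  300909/200 * 60/100 = 902727/1000
Final value = 902727/1000

902727/1000


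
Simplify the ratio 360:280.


Find GCD(360, 280)
GCD = 40
Divide both by 40: 360/40 = 9, 280/40 = 7
Simplified ratio = 9:7

9:7


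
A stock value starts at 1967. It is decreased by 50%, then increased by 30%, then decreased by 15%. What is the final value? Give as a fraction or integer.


Start: 1967
Step 1: decrease by 50% => multiply by 50/100
  1967 * 50/100 = 1967/2
Step 2: increase by 30% => multiply by 130/100
  1967/2 * 130/100 = 25571/20
Step 3: decrease by 15% => multiply by 85/100
  25571/20 * 85/100 = 434707/400
Final value = 434707/400

434707/400


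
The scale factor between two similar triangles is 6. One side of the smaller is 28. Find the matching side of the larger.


Similar triangles have proportional sides
Scale factor = 6
Smaller side = 28
Corresponding larger side = 28 * 6
= 168

168


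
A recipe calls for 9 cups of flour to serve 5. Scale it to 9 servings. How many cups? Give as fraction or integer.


Original: 9 cups for 5 servings
Target servings = 9
Scaling factor = 9/5
New amount = 9 * 9/5
= 81/5
= 81/5 cups

81/5


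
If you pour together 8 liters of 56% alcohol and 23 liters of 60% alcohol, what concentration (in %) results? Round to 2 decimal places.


Solute in mixture 1 = 56% of 8 L = 8*56/100 = 112/25 L
Solute in mixture 2 = 60% of 23 L = 23*60/100 = 69/5 L
Total solute = 112/25 + 69/5 = 457/25 L
Total volume = 8 + 23 = 31 L
Final concentration = 457/25/31 * 100 = 58.97%

58.97


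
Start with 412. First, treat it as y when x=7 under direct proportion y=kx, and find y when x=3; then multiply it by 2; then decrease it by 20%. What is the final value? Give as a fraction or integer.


Start with 412.
Step 1: Direct prop: k = (412)/7; new y = k*3 = 412*3/7 = 1236/7
Step 2: Multiply by 2: 1236/7 * 2 = 2472/7
Step 3: Decrease by 20%: 2472/7 * 80/100 = 9888/35
Final result = 9888/35

9888/35


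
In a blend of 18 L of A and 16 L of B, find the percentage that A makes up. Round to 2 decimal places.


Volume of A = 18 L
Volume of B = 16 L
Total volume = 18 + 16 = 34 L
Percentage of A = (18/34) * 100
= 52.94%

52.94


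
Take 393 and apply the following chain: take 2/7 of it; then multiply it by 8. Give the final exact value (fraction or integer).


Start with 393.
Step 1: Take 2/7: 393 * 2/7 = 786/7
Step 2: Multiply by 8: 786/7 * 8 = 6288/7
Final result = 6288/7

6288/7


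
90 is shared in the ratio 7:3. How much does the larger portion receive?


Total parts = 7 + 3 = 10
Value per part = 90 / 10 = 9
First share = 7 * 9 = 63
Second share = 3 * 9 = 27
Larger share = 63

63


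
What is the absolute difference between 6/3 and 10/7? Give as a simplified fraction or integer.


Simplify: 6/3 = 2 and 10/7 = 10/7
Find common denominator: LCD = 7
Convert: 14/7 and 10/7
Difference = |14 - 10|/7 = 4/7
Simplified = 4/7

4/7


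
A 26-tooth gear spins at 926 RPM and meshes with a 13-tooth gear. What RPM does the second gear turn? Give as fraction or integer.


Gear ratio: teeth_A * RPM_A = teeth_B * RPM_B
26 * 926 = 13 * RPM_B
24076 = 13 * RPM_B
RPM_B = 24076 / 13
RPM_B = 1852

1852


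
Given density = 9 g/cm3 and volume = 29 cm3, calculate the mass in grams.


Using mass = density * volume
Density = 9 g/cm3
Volume = 29 cm3
Mass = 9 * 29
= 261 g

261


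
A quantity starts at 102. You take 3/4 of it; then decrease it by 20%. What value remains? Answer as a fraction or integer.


Start with 102.
Step 1: Take 3/4: 102 * 3/4 = 153/2
Step 2: Decrease by 20%: 153/2 * 80/100 = 306/5
Final result = 306/5

306/5


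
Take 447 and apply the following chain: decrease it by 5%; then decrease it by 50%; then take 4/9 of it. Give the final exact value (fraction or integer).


Start with 447.
Step 1: Decrease by 5%: 447 * 95/100 = 8493/20
Step 2: Decrease by 50%: 8493/20 * 50/100 = 8493/40
Step 3: Take 4/9: 8493/40 * 4/9 = 2831/30
Final result = 2831/30

2831/30


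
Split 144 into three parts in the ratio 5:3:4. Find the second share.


Ratio = 5:3:4
Total parts = 5 + 3 + 4 = 12
Value per part = 144 / 12 = 12
First share = 5 * 12 = 60
Middle share = 3 * 12 = 36
Third share = 4 * 12 = 48

36


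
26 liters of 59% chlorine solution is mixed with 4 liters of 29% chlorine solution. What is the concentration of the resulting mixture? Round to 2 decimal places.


Solute in mixture 1 = 59% of 26 L = 26*59/100 = 767/50 L
Solute in mixture 2 = 29% of 4 L = 4*29/100 = 29/25 L
Total solute = 767/50 + 29/25 = 33/2 L
Total volume = 26 + 4 = 30 L
Final concentration = 33/2/30 * 100 = 55.00%

55.00


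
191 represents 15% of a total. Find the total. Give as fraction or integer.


Given: 191 is 15% of the whole
Set up: 191 = 15/100 * whole
whole = 191 * 100 / 15
whole = 19100 / 15
whole = 3820/3

3820/3


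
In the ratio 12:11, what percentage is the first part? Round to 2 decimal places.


Total parts = 12 + 11 = 23
First part fraction = 12/23
Percentage = (12/23) * 100
= 0.521739 * 100
= 52.17%

52.17


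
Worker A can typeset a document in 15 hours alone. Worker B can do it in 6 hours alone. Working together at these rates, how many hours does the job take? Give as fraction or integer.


Rate of A = 1/15 job per hour
Rate of B = 1/6 job per hour
Combined rate = 1/15 + 1/6
Find common denominator: (6 + 15)/(15*6) = 21/90
Combined rate = 7/30 job per hour
Time together = 1 / (7/30) = 30/7 hours

30/7


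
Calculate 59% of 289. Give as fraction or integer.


Compute 59% of 289
Convert percentage: 59% = 59/100
Multiply: 289 * 59/100
= 17051/100
= 17051/100

17051/100


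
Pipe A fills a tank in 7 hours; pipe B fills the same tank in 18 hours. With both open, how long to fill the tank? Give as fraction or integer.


Rate of A = 1/7 job per hour
Rate of B = 1/18 job per hour
Combined rate = 1/7 + 1/18
Find common denominator: (18 + 7)/(7*18) = 25/126
Combined rate = 25/126 job per hour
Time together = 1 / (25/126) = 126/25 hours

126/25


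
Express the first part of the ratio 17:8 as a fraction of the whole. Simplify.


Total parts = 17 + 8 = 25
First part fraction = 17/25
Simplify: 17/25 = 17/25

17/25


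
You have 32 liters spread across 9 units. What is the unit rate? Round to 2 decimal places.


Total liters = 32
Number of units = 9
Unit rate = 32 / 9
= 3.56 liters per unit

3.56


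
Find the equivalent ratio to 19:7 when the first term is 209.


Original ratio: 19:7
First term target: 209
Scale factor = 209 / 19 = 11
Multiply second term: 7 * 11 = 77
Equivalent ratio = 209:77

209:77


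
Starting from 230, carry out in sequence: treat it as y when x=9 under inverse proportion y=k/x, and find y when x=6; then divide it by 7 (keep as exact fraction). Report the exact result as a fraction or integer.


Start with 230.
Step 1: Inverse prop: k = (230)*9; new y = k/6 = 230*9/6 = 345
Step 2: Divide by 7: 345 / 7 = 345/7
Final result = 345/7

345/7


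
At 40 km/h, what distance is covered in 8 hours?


Using distance = speed * time
Speed = 40 km/h
Time = 8 hours
Distance = 40 * 8
= 320 km

320


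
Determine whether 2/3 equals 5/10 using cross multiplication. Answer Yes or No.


Cross multiply to check 2/3 = 5/10
Left cross product: 2 * 10 = 20
Right cross product: 3 * 5 = 15
20 != 15
Not equal, so proportions differ => No

No


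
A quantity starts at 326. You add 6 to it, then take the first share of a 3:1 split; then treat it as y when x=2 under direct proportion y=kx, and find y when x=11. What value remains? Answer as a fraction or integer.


Start with 326.
Step 1: Add 6: 326+6=332; split 3:1 first = 332*3/4 = 249
Step 2: Direct prop: k = (249)/2; new y = k*11 = 249*11/2 = 2739/2
Final result = 2739/2

2739/2


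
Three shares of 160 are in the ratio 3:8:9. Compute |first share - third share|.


Total parts = 3 + 8 + 9 = 20
Value per part = 160 / 20 = 8
Shares: 3*8=24, 8*8=64, 9*8=72
First share = 24, third share = 72
Difference = |24 - 72| = 48

48


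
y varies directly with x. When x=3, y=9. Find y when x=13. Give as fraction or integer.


Direct proportion: y = kx
Find k: k = 9/3 = 3
Compute y at x=13: y = 3 * 13
y = 39

39


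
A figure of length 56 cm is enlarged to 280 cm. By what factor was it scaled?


Original length = 56 cm
Scaled length = 280 cm
Scale factor = 280 / 56
= 5

5


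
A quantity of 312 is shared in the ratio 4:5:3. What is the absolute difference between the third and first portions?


Total parts = 4 + 5 + 3 = 12
Value per part = 312 / 12 = 26
Shares: 4*26=104, 5*26=130, 3*26=78
Third share = 78, first share = 104
Difference = |78 - 104| = 26

26


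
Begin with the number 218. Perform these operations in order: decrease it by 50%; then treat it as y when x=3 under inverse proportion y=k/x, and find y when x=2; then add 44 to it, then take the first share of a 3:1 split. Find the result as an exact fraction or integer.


Start with 218.
Step 1: Decrease by 50%: 218 * 50/100 = 109
Step 2: Inverse prop: k = (109)*3; new y = k/2 = 109*3/2 = 327/2
Step 3: Add 44: 327/2+44=415/2; split 3:1 first = 415/2*3/4 = 1245/8
Final result = 1245/8

1245/8


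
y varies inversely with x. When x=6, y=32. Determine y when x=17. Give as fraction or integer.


Inverse proportion: y = k/x
Find k: k = 6 * 32 = 192
Compute y at x=17: y = 192/17
y = 192/17

192/17


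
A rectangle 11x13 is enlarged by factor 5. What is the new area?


Original dimensions: 11 x 13
Enlargement factor = 5
New width = 11 * 5 = 55
New height = 13 * 5 = 65
New area = 55 * 65 = 3575

3575


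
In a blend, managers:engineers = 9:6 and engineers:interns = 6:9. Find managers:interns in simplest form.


Given a:b = 9:6 and b:c = 6:9
Make b consistent. Multiply first ratio by 6: a:b = 54:36
Multiply second ratio by 6: b:c = 36:54
Now b = 36 in both, so a:b:c = 54:36:54
Therefore a:c = 54:54
Simplify by GCD: a:c = 1:1

1:1


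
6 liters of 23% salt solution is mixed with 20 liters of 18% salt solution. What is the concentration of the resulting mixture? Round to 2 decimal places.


Solute in mixture 1 = 23% of 6 L = 6*23/100 = 69/50 L
Solute in mixture 2 = 18% of 20 L = 20*18/100 = 18/5 L
Total solute = 69/50 + 18/5 = 249/50 L
Total volume = 6 + 20 = 26 L
Final concentration = 249/50/26 * 100 = 19.15%

19.15


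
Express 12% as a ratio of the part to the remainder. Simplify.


Part = 12%, Remainder = 88%
Ratio = 12:88
GCD(12, 88) = 4
Simplify: 3:22 = 3:22

3:22


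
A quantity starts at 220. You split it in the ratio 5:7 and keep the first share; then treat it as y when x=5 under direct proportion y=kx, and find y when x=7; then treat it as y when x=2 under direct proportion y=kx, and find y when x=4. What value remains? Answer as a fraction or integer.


Start with 220.
Step 1: Split 5:7, first share = 220 * 5/12 = 275/3
Step 2: Direct prop: k = (275/3)/5; new y = k*7 = 275/3*7/5 = 385/3
Step 3: Direct prop: k = (385/3)/2; new y = k*4 = 385/3*4/2 = 770/3
Final result = 770/3

770/3


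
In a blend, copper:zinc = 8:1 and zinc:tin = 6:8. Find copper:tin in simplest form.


Given a:b = 8:1 and b:c = 6:8
Make b consistent. Multiply first ratio by 6: a:b = 48:6
Multiply second ratio by 1: b:c = 6:8
Now b = 6 in both, so a:b:c = 48:6:8
Therefore a:c = 48:8
Simplify by GCD: a:c = 6:1

6:1


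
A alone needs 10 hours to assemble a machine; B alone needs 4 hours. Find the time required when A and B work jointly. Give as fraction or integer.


Rate of A = 1/10 job per hour
Rate of B = 1/4 job per hour
Combined rate = 1/10 + 1/4
Find common denominator: (4 + 10)/(10*4) = 14/40
Combined rate = 7/20 job per hour
Time together = 1 / (7/20) = 20/7 hours

20/7


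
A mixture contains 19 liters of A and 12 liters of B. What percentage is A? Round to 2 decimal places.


Volume of A = 19 L
Volume of B = 12 L
Total volume = 19 + 12 = 31 L
Percentage of A = (19/31) * 100
= 61.29%

61.29


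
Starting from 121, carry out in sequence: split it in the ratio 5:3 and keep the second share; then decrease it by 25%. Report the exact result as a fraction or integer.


Start with 121.
Step 1: Split 5:3, second share = 121 * 3/8 = 363/8
Step 2: Decrease by 25%: 363/8 * 75/100 = 1089/32
Final result = 1089/32

1089/32


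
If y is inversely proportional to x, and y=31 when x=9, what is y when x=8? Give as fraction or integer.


Inverse proportion: y = k/x
Find k: k = 9 * 31 = 279
Compute y at x=8: y = 279/8
y = 279/8

279/8


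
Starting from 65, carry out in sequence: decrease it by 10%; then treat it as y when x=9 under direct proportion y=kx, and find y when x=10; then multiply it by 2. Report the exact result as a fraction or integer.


Start with 65.
Step 1: Decrease by 10%: 65 * 90/100 = 117/2
Step 2: Direct prop: k = (117/2)/9; new y = k*10 = 117/2*10/9 = 65
Step 3: Multiply by 2: 65 * 2 = 130
Final result = 130

130


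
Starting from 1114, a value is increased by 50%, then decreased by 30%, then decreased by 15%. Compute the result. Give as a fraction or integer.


Start: 1114
Step 1: increase by 50% => multiply by 150/100
  1114 * 150/100 = 1671
Step 2: decrease by 30% => multiply by 70/100
  1671 * 70/100 = 11697/10
Step 3: decrease by 15% => multiply by 85/100
  11697/10 * 85/100 = 198849/200
Final value = 198849/200

198849/200


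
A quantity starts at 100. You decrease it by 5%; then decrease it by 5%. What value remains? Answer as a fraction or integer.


Start with 100.
Step 1: Decrease by 5%: 100 * 95/100 = 95
Step 2: Decrease by 5%: 95 * 95/100 = 361/4
Final result = 361/4

361/4


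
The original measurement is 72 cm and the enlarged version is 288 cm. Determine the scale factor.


Original length = 72 cm
Scaled length = 288 cm
Scale factor = 288 / 72
= 4

4


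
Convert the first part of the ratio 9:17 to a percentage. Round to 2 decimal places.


Total parts = 9 + 17 = 26
First part fraction = 9/26
Percentage = (9/26) * 100
= 0.346154 * 100
= 34.62%

34.62


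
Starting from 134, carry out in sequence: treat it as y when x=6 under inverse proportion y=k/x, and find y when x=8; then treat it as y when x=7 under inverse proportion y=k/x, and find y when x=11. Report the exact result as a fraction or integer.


Start with 134.
Step 1: Inverse prop: k = (134)*6; new y = k/8 = 134*6/8 = 201/2
Step 2: Inverse prop: k = (201/2)*7; new y = k/11 = 201/2*7/11 = 1407/22
Final result = 1407/22

1407/22


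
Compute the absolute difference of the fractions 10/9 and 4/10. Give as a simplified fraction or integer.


Simplify: 10/9 = 10/9 and 4/10 = 2/5
Find common denominator: LCD = 45
Convert: 50/45 and 18/45
Difference = |50 - 18|/45 = 32/45
Simplified = 32/45

32/45


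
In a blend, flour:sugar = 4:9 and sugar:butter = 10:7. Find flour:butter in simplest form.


Given a:b = 4:9 and b:c = 10:7
Make b consistent. Multiply first ratio by 10: a:b = 40:90
Multiply second ratio by 9: b:c = 90:63
Now b = 90 in both, so a:b:c = 40:90:63
Therefore a:c = 40:63
Simplify by GCD: a:c = 40:63

40:63


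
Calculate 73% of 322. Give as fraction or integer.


Compute 73% of 322
Convert percentage: 73% = 73/100
Multiply: 322 * 73/100
= 23506/100
= 11753/50

11753/50


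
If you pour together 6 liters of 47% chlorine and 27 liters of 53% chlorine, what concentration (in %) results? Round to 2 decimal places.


Solute in mixture 1 = 47% of 6 L = 6*47/100 = 141/50 L
Solute in mixture 2 = 53% of 27 L = 27*53/100 = 1431/100 L
Total solute = 141/50 + 1431/100 = 1713/100 L
Total volume = 6 + 27 = 33 L
Final concentration = 1713/100/33 * 100 = 51.91%

51.91


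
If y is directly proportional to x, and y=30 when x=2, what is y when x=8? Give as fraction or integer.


Direct proportion: y = kx
Find k: k = 30/2 = 15
Compute y at x=8: y = 15 * 8
y = 120

120


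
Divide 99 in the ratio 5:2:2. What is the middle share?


Ratio = 5:2:2
Total parts = 5 + 2 + 2 = 9
Value per part = 99 / 9 = 11
First share = 5 * 11 = 55
Middle share = 2 * 11 = 22
Third share = 2 * 11 = 22

22


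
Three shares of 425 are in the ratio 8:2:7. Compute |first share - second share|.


Total parts = 8 + 2 + 7 = 17
Value per part = 425 / 17 = 25
Shares: 8*25=200, 2*25=50, 7*25=175
First share = 200, second share = 50
Difference = |200 - 50| = 150

150


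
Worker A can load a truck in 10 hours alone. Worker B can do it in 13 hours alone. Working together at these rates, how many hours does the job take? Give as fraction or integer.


Rate of A = 1/10 job per hour
Rate of B = 1/13 job per hour
Combined rate = 1/10 + 1/13
Find common denominator: (13 + 10)/(10*13) = 23/130
Combined rate = 23/130 job per hour
Time together = 1 / (23/130) = 130/23 hours

130/23


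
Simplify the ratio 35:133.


Find GCD(35, 133)
GCD = 7
Divide both by 7: 35/7 = 5, 133/7 = 19
Simplified ratio = 5:19

5:19


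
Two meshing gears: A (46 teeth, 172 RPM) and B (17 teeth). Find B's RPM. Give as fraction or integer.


Gear ratio: teeth_A * RPM_A = teeth_B * RPM_B
46 * 172 = 17 * RPM_B
7912 = 17 * RPM_B
RPM_B = 7912 / 17
RPM_B = 7912/17

7912/17


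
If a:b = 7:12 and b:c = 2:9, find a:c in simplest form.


Given a:b = 7:12 and b:c = 2:9
Make b consistent. Multiply first ratio by 2: a:b = 14:24
Multiply second ratio by 12: b:c = 24:108
Now b = 24 in both, so a:b:c = 14:24:108
Therefore a:c = 14:108
Simplify by GCD: a:c = 7:54

7:54


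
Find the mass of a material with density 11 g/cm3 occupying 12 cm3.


Using mass = density * volume
Density = 11 g/cm3
Volume = 12 cm3
Mass = 11 * 12
= 132 g

132


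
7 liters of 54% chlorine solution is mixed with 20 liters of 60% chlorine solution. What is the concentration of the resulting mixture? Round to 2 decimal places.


Solute in mixture 1 = 54% of 7 L = 7*54/100 = 189/50 L
Solute in mixture 2 = 60% of 20 L = 20*60/100 = 12 L
Total solute = 189/50 + 12 = 789/50 L
Total volume = 7 + 20 = 27 L
Final concentration = 789/50/27 * 100 = 58.44%

58.44


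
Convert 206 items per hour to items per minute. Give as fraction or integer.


Converting from per hour to per minute
Rate = 206 items per hour
Divide by 60: 206/60
= 103/30 items per minute

103/30


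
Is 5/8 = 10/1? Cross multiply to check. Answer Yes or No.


Cross multiply to check 5/8 = 10/1
Left cross product: 5 * 1 = 5
Right cross product: 8 * 10 = 80
5 != 80
Not equal, so proportions differ => No

No


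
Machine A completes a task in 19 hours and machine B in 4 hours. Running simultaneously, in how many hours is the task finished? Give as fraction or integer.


Rate of A = 1/19 job per hour
Rate of B = 1/4 job per hour
Combined rate = 1/19 + 1/4
Find common denominator: (4 + 19)/(19*4) = 23/76
Combined rate = 23/76 job per hour
Time together = 1 / (23/76) = 76/23 hours

76/23


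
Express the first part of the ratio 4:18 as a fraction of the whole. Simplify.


Total parts = 4 + 18 = 22
First part fraction = 4/22
Simplify: 4/22 = 2/11

2/11


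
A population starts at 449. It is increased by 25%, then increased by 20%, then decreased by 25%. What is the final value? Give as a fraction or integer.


Start: 449
Step 1: increase by 25% => multiply by 125/100
  449 * 125/100 = 2245/4
Step 2: increase by 20% => multiply by 120/100
  2245/4 * 120/100 = 1347/2
Step 3: decrease by 25% => multiply by 75/100
  1347/2 * 75/100 = 4041/8
Final value = 4041/8

4041/8


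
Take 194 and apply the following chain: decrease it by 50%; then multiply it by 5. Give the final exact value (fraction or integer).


Start with 194.
Step 1: Decrease by 50%: 194 * 50/100 = 97
Step 2: Multiply by 5: 97 * 5 = 485
Final result = 485

485


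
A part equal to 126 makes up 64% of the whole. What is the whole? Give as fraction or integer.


Given: 126 is 64% of the whole
Set up: 126 = 64/100 * whole
whole = 126 * 100 / 64
whole = 12600 / 64
whole = 1575/8

1575/8


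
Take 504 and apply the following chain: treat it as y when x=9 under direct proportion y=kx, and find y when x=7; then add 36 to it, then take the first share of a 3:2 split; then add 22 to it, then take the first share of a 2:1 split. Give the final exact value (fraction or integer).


Start with 504.
Step 1: Direct prop: k = (504)/9; new y = k*7 = 504*7/9 = 392
Step 2: Add 36: 392+36=428; split 3:2 first = 428*3/5 = 1284/5
Step 3: Add 22: 1284/5+22=1394/5; split 2:1 first = 1394/5*2/3 = 2788/15
Final result = 2788/15

2788/15


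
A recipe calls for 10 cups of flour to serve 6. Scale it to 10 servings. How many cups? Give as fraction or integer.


Original: 10 cups for 6 servings
Target servings = 10
Scaling factor = 10/6
New amount = 10 * 10/6
= 100/6
= 50/3 cups

50/3


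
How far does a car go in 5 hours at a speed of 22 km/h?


Using distance = speed * time
Speed = 22 km/h
Time = 5 hours
Distance = 22 * 5
= 110 km

110


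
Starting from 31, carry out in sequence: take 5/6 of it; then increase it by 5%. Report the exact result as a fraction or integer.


Start with 31.
Step 1: Take 5/6: 31 * 5/6 = 155/6
Step 2: Increase by 5%: 155/6 * 105/100 = 217/8
Final result = 217/8

217/8


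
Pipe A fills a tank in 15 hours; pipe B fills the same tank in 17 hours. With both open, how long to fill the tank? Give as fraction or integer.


Rate of A = 1/15 job per hour
Rate of B = 1/17 job per hour
Combined rate = 1/15 + 1/17
Find common denominator: (17 + 15)/(15*17) = 32/255
Combined rate = 32/255 job per hour
Time together = 1 / (32/255) = 255/32 hours

255/32


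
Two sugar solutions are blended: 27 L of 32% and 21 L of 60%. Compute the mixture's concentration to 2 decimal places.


Solute in mixture 1 = 32% of 27 L = 27*32/100 = 216/25 L
Solute in mixture 2 = 60% of 21 L = 21*60/100 = 63/5 L
Total solute = 216/25 + 63/5 = 531/25 L
Total volume = 27 + 21 = 48 L
Final concentration = 531/25/48 * 100 = 44.25%

44.25


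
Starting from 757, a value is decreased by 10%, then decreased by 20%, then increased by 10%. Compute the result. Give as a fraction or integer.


Start: 757
Step 1: decrease by 10% => multiply by 90/100
  757 * 90/100 = 6813/10
Step 2: decrease by 20% => multiply by 80/100
  6813/10 * 80/100 = 13626/25
Step 3: increase by 10% => multiply by 110/100
  13626/25 * 110/100 = 74943/125
Final value = 74943/125

74943/125


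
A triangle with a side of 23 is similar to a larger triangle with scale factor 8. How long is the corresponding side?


Similar triangles have proportional sides
Scale factor = 8
Smaller side = 23
Corresponding larger side = 23 * 8
= 184

184


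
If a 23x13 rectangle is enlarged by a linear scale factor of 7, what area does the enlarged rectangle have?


Original dimensions: 23 x 13
Enlargement factor = 7
New width = 23 * 7 = 161
New height = 13 * 7 = 91
New area = 161 * 91 = 14651

14651


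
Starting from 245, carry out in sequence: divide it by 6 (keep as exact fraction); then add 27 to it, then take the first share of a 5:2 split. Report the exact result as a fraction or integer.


Start with 245.
Step 1: Divide by 6: 245 / 6 = 245/6
Step 2: Add 27: 245/6+27=407/6; split 5:2 first = 407/6*5/7 = 2035/42
Final result = 2035/42

2035/42


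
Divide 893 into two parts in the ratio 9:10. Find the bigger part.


Total parts = 9 + 10 = 19
Value per part = 893 / 19 = 47
First share = 9 * 47 = 423
Second share = 10 * 47 = 470
Larger share = 470

470


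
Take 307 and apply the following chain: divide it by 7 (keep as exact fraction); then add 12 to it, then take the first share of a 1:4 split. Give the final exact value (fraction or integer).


Start with 307.
Step 1: Divide by 7: 307 / 7 = 307/7
Step 2: Add 12: 307/7+12=391/7; split 1:4 first = 391/7*1/5 = 391/35
Final result = 391/35

391/35


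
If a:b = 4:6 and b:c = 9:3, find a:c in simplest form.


Given a:b = 4:6 and b:c = 9:3
Make b consistent. Multiply first ratio by 9: a:b = 36:54
Multiply second ratio by 6: b:c = 54:18
Now b = 54 in both, so a:b:c = 36:54:18
Therefore a:c = 36:18
Simplify by GCD: a:c = 2:1

2:1


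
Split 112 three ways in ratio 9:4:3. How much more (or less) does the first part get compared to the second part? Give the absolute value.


Total parts = 9 + 4 + 3 = 16
Value per part = 112 / 16 = 7
Shares: 9*7=63, 4*7=28, 3*7=21
First share = 63, second share = 28
Difference = |63 - 28| = 35

35


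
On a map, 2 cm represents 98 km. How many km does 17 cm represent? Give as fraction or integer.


Map scale: 2 cm = 98 km
Measured distance on map = 17 cm
Set up proportion: 17 * 98 / 2
= 1666 / 2
= 833 km

833


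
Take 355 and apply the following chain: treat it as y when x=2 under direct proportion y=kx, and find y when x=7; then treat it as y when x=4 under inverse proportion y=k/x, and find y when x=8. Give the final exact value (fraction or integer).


Start with 355.
Step 1: Direct prop: k = (355)/2; new y = k*7 = 355*7/2 = 2485/2
Step 2: Inverse prop: k = (2485/2)*4; new y = k/8 = 2485/2*4/8 = 2485/4
Final result = 2485/4

2485/4


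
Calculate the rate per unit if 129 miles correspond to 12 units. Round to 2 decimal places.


Total miles = 129
Number of units = 12
Unit rate = 129 / 12
= 10.75 miles per unit

10.75


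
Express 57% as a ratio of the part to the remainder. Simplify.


Part = 57%, Remainder = 43%
Ratio = 57:43
GCD(57, 43) = 1
Simplify: 57:43 = 57:43

57:43
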